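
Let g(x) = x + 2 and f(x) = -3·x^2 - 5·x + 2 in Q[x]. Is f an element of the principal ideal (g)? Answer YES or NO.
In Q[x] the ideal (g) consists of all multiples of g, so f ∈ (g) iff g | f, i.e. iff the remainder of f on division by g is 0. Divide f by g (g is monic, so eliminate the leading term of the running remainder at each step):
  leading term -3·x^2: subtract (-3·x)·g(x) = -3·x^2 - 6·x, leaving x + 2
  leading term x: subtract (1)·g(x) = x + 2, leaving 0
The remainder is 0, so f(x) = g(x) · h(x) with h(x) = 1 - 3·x. Hence g | f, i.e. f ∈ (g).

Final answer: YES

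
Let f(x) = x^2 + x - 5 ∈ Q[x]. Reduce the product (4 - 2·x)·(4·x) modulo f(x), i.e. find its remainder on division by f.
First multiply in Q[x] without reducing: a · b = -8·x^2 + 16·x. Now divide by f(x) = x^2 + x - 5, eliminating the leading term at each step:
  leading term -8·x^2: subtract (-8)·f(x) = -8·x^2 - 8·x + 40, leaving 24·x - 40
The degree is now < 2, so this is the remainder. Hence a · b ≡ 24·x - 40 in Q[x]/(f).

Final answer: a · b ≡ 24·x - 40 (mod f(x))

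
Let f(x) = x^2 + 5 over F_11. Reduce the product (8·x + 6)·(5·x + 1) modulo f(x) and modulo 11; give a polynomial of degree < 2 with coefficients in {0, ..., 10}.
a · b ≡ 5·x + 4 (mod f(x))

Multiply as integer polynomials: a · b = 40·x^2 + 38·x + 6. Reducing coefficients mod 11: a · b ≡ 7·x^2 + 5·x + 6. Now divide by f(x) = x^2 + 5 in F_11[x], eliminating the leading term at each step:
  leading term 7·x^2: subtract (7)·f(x) = 7·x^2 + 2, leaving 5·x + 4 (coefficients mod 11)
The degree is now < 2, so this is the remainder. Hence a · b ≡ 5·x + 4 in F_11[x]/(f).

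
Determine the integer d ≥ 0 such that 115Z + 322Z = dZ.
(115, 322) = (23); d = 23

In the PID Z, (a, b) is generated by gcd(a, b). Compute gcd(322, 115) with the extended Euclidean algorithm, tracking rows (r, s, t) with s·322 + t·115 = r:
  row A: (322, 1, 0)   [1·322 + 0·115 = 322]
  row B: (115, 0, 1)   [0·322 + 1·115 = 115]
  322 = 2·115 + 92   → row C = row A − 2·row B = (92, 1, −2)   [check: 1·322 − 2·115 = 92]
  115 = 1·92 + 23   → row D = row B − 1·row C = (23, −1, 3)   [check: −1·322 + 3·115 = 23]
  92 = 4·23 + 0   → remainder 0, stop. gcd = 23 (last nonzero row D).
So gcd(115, 322) = 23, with Bézout identity −1·322 + 3·115 = 23. Containment (⊇): the Bézout identity exhibits 23 as an element of (115, 322), giving (23) ⊆ (115, 322). Containment (⊆): since 23 | 115 and 23 | 322 (115 = 23·5, 322 = 23·14), every Z-linear combination of 115 and 322 is divisible by 23, so (115, 322) ⊆ (23). Therefore (115, 322) = (23), d = 23.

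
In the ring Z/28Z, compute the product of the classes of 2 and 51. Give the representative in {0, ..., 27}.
Reduce the factors first: 51 ≡ 23 (mod 28), so 2 · 51 ≡ 2 · 23 (mod 28). 2 · 23 = 46. Dividing by 28: 46 = 1·28 + 18. So (2 · 51) mod 28 = 18.

Final answer: 18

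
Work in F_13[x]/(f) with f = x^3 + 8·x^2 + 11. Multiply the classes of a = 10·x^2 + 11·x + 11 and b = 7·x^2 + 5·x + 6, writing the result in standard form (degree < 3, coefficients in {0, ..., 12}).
Multiply as integer polynomials: a · b = 70·x^4 + 127·x^3 + 192·x^2 + 121·x + 66. Reducing coefficients mod 13: a · b ≡ 5·x^4 + 10·x^3 + 10·x^2 + 4·x + 1. Now divide by f(x) = x^3 + 8·x^2 + 11 in F_13[x], eliminating the leading term at each step:
  leading term 5·x^4: subtract (5·x)·f(x) = 5·x^4 + x^3 + 3·x, leaving 9·x^3 + 10·x^2 + x + 1 (coefficients mod 13)
  leading term 9·x^3: subtract (9)·f(x) = 9·x^3 + 7·x^2 + 8, leaving 3·x^2 + x + 6 (coefficients mod 13)
The degree is now < 3, so this is the remainder. Hence a · b ≡ 3·x^2 + x + 6 in F_13[x]/(f).

Final answer: a · b ≡ 3·x^2 + x + 6 (mod f(x))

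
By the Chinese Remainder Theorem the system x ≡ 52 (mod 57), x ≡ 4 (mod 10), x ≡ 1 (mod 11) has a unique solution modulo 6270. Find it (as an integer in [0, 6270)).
The moduli 57, 10, 11 are pairwise coprime, so by the CRT there is a unique solution mod 57·10·11 = 6270.
Solve by successive substitution. Start with x ≡ 52 (mod 57).
  Combine with x ≡ 4 (mod 10): write x = 52 + 57·t and require 52 + 57·t ≡ 4 (mod 10), i.e. 57·t ≡ 4 − 52 ≡ 2 (mod 10). Since 57^(−1) ≡ 3 (mod 10) (57 ≡ 7 (mod 10)), t ≡ 3·2 ≡ 6 (mod 10). So x ≡ 52 + 57·6 = 394 (mod 570).
  Combine with x ≡ 1 (mod 11): write x = 394 + 570·t and require 394 + 570·t ≡ 1 (mod 11), i.e. 570·t ≡ 1 − 394 ≡ 3 (mod 11). Since 570^(−1) ≡ 5 (mod 11) (570 ≡ 9 (mod 11)), t ≡ 5·3 ≡ 4 (mod 11). So x ≡ 394 + 570·4 = 2674 (mod 6270).
Unique solution in [0, 6270): x = 2674.

Final answer: x ≡ 2674 (mod 6270); the representative in [0, 6270) is 2674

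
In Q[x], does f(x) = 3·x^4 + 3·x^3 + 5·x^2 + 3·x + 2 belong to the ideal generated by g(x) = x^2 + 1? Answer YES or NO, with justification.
YES

In Q[x] the ideal (g) consists of all multiples of g, so f ∈ (g) iff g | f, i.e. iff the remainder of f on division by g is 0. Divide f by g (g is monic, so eliminate the leading term of the running remainder at each step):
  leading term 3·x^4: subtract (3·x^2)·g(x) = 3·x^4 + 3·x^2, leaving 3·x^3 + 2·x^2 + 3·x + 2
  leading term 3·x^3: subtract (3·x)·g(x) = 3·x^3 + 3·x, leaving 2·x^2 + 2
  leading term 2·x^2: subtract (2)·g(x) = 2·x^2 + 2, leaving 0
The remainder is 0, so f(x) = g(x) · h(x) with h(x) = 3·x^2 + 3·x + 2. Hence g | f, i.e. f ∈ (g).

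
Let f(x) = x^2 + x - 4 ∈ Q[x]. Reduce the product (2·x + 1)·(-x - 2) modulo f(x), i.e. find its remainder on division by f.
First multiply in Q[x] without reducing: a · b = -2·x^2 - 5·x - 2. Now divide by f(x) = x^2 + x - 4, eliminating the leading term at each step:
  leading term -2·x^2: subtract (-2)·f(x) = -2·x^2 - 2·x + 8, leaving -3·x - 10
The degree is now < 2, so this is the remainder. Hence a · b ≡ -3·x - 10 in Q[x]/(f).

Final answer: a · b ≡ -3·x - 10 (mod f(x))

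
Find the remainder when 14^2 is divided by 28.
Use repeated squaring. Binary(2) = 10. Walk through the bits of the exponent 2 left-to-right: at each bit after the leading one, square the running value, then multiply by 14 if the bit is 1 (always reducing mod 28):
  bit 1 = 1 (leading): start with 14.
  bit 2 = 0: square 14^2 = 196 ≡ 0 (mod 28).
Final value: 14^2 ≡ 0 (mod 28).

Final answer: 0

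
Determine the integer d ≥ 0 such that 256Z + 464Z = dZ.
In the PID Z, (a, b) is generated by gcd(a, b). Compute gcd(464, 256) with the extended Euclidean algorithm, tracking rows (r, s, t) with s·464 + t·256 = r:
  row A: (464, 1, 0)   [1·464 + 0·256 = 464]
  row B: (256, 0, 1)   [0·464 + 1·256 = 256]
  464 = 1·256 + 208   → row C = row A − 1·row B = (208, 1, −1)   [check: 1·464 − 1·256 = 208]
  256 = 1·208 + 48   → row D = row B − 1·row C = (48, −1, 2)   [check: −1·464 + 2·256 = 48]
  208 = 4·48 + 16   → row E = row C − 4·row D = (16, 5, −9)   [check: 5·464 − 9·256 = 16]
  48 = 3·16 + 0   → remainder 0, stop. gcd = 16 (last nonzero row E).
So gcd(256, 464) = 16, with Bézout identity 5·464 − 9·256 = 16. Containment (⊇): the Bézout identity exhibits 16 as an element of (256, 464), giving (16) ⊆ (256, 464). Containment (⊆): since 16 | 256 and 16 | 464 (256 = 16·16, 464 = 16·29), every Z-linear combination of 256 and 464 is divisible by 16, so (256, 464) ⊆ (16). Therefore (256, 464) = (16), d = 16.

Final answer: (256, 464) = (16); d = 16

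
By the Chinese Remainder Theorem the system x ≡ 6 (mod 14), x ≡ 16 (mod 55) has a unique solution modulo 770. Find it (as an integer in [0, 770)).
x ≡ 566 (mod 770); the representative in [0, 770) is 566

The moduli 14, 55 are pairwise coprime, so by the CRT there is a unique solution mod 14·55 = 770.
Solve by successive substitution. Start with x ≡ 6 (mod 14).
  Combine with x ≡ 16 (mod 55): write x = 6 + 14·t and require 6 + 14·t ≡ 16 (mod 55), i.e. 14·t ≡ 16 − 6 ≡ 10 (mod 55). Since 14^(−1) ≡ 4 (mod 55), t ≡ 4·10 ≡ 40 (mod 55). So x ≡ 6 + 14·40 = 566 (mod 770).
Unique solution in [0, 770): x = 566.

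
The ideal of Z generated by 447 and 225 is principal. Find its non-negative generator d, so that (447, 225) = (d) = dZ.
In the PID Z, (a, b) is generated by gcd(a, b). Compute gcd(447, 225) with the extended Euclidean algorithm, tracking rows (r, s, t) with s·447 + t·225 = r:
  row A: (447, 1, 0)   [1·447 + 0·225 = 447]
  row B: (225, 0, 1)   [0·447 + 1·225 = 225]
  447 = 1·225 + 222   → row C = row A − 1·row B = (222, 1, −1)   [check: 1·447 − 1·225 = 222]
  225 = 1·222 + 3   → row D = row B − 1·row C = (3, −1, 2)   [check: −1·447 + 2·225 = 3]
  222 = 74·3 + 0   → remainder 0, stop. gcd = 3 (last nonzero row D).
So gcd(447, 225) = 3, with Bézout identity −1·447 + 2·225 = 3. Containment (⊇): the Bézout identity exhibits 3 as an element of (447, 225), giving (3) ⊆ (447, 225). Containment (⊆): since 3 | 447 and 3 | 225 (447 = 3·149, 225 = 3·75), every Z-linear combination of 447 and 225 is divisible by 3, so (447, 225) ⊆ (3). Therefore (447, 225) = (3), d = 3.

Final answer: (447, 225) = (3); d = 3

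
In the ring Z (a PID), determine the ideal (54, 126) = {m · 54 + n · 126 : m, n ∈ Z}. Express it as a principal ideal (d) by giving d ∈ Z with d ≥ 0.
In the PID Z, (a, b) is generated by gcd(a, b). Compute gcd(126, 54) with the extended Euclidean algorithm, tracking rows (r, s, t) with s·126 + t·54 = r:
  row A: (126, 1, 0)   [1·126 + 0·54 = 126]
  row B: (54, 0, 1)   [0·126 + 1·54 = 54]
  126 = 2·54 + 18   → row C = row A − 2·row B = (18, 1, −2)   [check: 1·126 − 2·54 = 18]
  54 = 3·18 + 0   → remainder 0, stop. gcd = 18 (last nonzero row C).
So gcd(54, 126) = 18, with Bézout identity 1·126 − 2·54 = 18. Containment (⊇): the Bézout identity exhibits 18 as an element of (54, 126), giving (18) ⊆ (54, 126). Containment (⊆): since 18 | 54 and 18 | 126 (54 = 18·3, 126 = 18·7), every Z-linear combination of 54 and 126 is divisible by 18, so (54, 126) ⊆ (18). Therefore (54, 126) = (18), d = 18.

Final answer: (54, 126) = (18); d = 18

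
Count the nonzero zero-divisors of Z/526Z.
Z/526Z has 263 nonzero zero-divisors

In Z/526Z each nonzero element is either a unit (gcd with 526 is 1) or a zero-divisor (gcd > 1). The number of units is φ(526): factorise 526 = 2 · 263, so φ(526) = (2 − 1) · (263 − 1) = 1 · 262 = 262. The nonzero elements number 526 − 1 = 525. Hence the nonzero zero-divisors number 525 − 262 = 263.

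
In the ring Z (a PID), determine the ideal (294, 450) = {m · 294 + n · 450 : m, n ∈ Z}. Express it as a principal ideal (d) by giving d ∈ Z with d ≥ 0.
In the PID Z, (a, b) is generated by gcd(a, b). Compute gcd(450, 294) with the extended Euclidean algorithm, tracking rows (r, s, t) with s·450 + t·294 = r:
  row A: (450, 1, 0)   [1·450 + 0·294 = 450]
  row B: (294, 0, 1)   [0·450 + 1·294 = 294]
  450 = 1·294 + 156   → row C = row A − 1·row B = (156, 1, −1)   [check: 1·450 − 1·294 = 156]
  294 = 1·156 + 138   → row D = row B − 1·row C = (138, −1, 2)   [check: −1·450 + 2·294 = 138]
  156 = 1·138 + 18   → row E = row C − 1·row D = (18, 2, −3)   [check: 2·450 − 3·294 = 18]
  138 = 7·18 + 12   → row F = row D − 7·row E = (12, −15, 23)   [check: −15·450 + 23·294 = 12]
  18 = 1·12 + 6   → row G = row E − 1·row F = (6, 17, −26)   [check: 17·450 − 26·294 = 6]
  12 = 2·6 + 0   → remainder 0, stop. gcd = 6 (last nonzero row G).
So gcd(294, 450) = 6, with Bézout identity 17·450 − 26·294 = 6. Containment (⊇): the Bézout identity exhibits 6 as an element of (294, 450), giving (6) ⊆ (294, 450). Containment (⊆): since 6 | 294 and 6 | 450 (294 = 6·49, 450 = 6·75), every Z-linear combination of 294 and 450 is divisible by 6, so (294, 450) ⊆ (6). Therefore (294, 450) = (6), d = 6.

Final answer: (294, 450) = (6); d = 6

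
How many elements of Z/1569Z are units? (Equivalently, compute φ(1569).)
An element a ∈ Z/1569Z is a unit iff gcd(a, 1569) = 1, so the number of units is φ(1569). φ is multiplicative, with φ(p^e) = p^e − p^(e−1). Factorise 1569 = 3 · 523. Then
  φ(1569) = (3 − 1) · (523 − 1) = 2 · 522 = 1044.

Final answer: Z/1569Z has φ(1569) = 1044 units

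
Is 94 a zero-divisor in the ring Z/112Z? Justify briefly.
YES

gcd(94, 112) = 2 > 1, so 94 is not a unit in Z/112Z. In Z/nZ every nonzero non-unit is a zero-divisor: explicitly, take b = 112/gcd = 56 ≠ 0 (mod 112); then 94·56 = 5264 = 47·112, i.e. 94·56 ≡ 0 (mod 112). So 94 is a zero-divisor.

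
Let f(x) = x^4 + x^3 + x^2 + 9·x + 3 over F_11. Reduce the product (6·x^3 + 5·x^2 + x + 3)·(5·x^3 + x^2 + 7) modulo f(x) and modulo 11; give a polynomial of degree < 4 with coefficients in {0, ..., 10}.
Multiply as integer polynomials: a · b = 30·x^6 + 31·x^5 + 10·x^4 + 58·x^3 + 38·x^2 + 7·x + 21. Reducing coefficients mod 11: a · b ≡ 8·x^6 + 9·x^5 + 10·x^4 + 3·x^3 + 5·x^2 + 7·x + 10. Now divide by f(x) = x^4 + x^3 + x^2 + 9·x + 3 in F_11[x], eliminating the leading term at each step:
  leading term 8·x^6: subtract (8·x^2)·f(x) = 8·x^6 + 8·x^5 + 8·x^4 + 6·x^3 + 2·x^2, leaving x^5 + 2·x^4 + 8·x^3 + 3·x^2 + 7·x + 10 (coefficients mod 11)
  leading term x^5: subtract (x)·f(x) = x^5 + x^4 + x^3 + 9·x^2 + 3·x, leaving x^4 + 7·x^3 + 5·x^2 + 4·x + 10 (coefficients mod 11)
  leading term x^4: subtract (1)·f(x) = x^4 + x^3 + x^2 + 9·x + 3, leaving 6·x^3 + 4·x^2 + 6·x + 7 (coefficients mod 11)
The degree is now < 4, so this is the remainder. Hence a · b ≡ 6·x^3 + 4·x^2 + 6·x + 7 in F_11[x]/(f).

Final answer: a · b ≡ 6·x^3 + 4·x^2 + 6·x + 7 (mod f(x))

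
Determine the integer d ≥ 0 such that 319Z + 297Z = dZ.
In the PID Z, (a, b) is generated by gcd(a, b). Compute gcd(319, 297) with the extended Euclidean algorithm, tracking rows (r, s, t) with s·319 + t·297 = r:
  row A: (319, 1, 0)   [1·319 + 0·297 = 319]
  row B: (297, 0, 1)   [0·319 + 1·297 = 297]
  319 = 1·297 + 22   → row C = row A − 1·row B = (22, 1, −1)   [check: 1·319 − 1·297 = 22]
  297 = 13·22 + 11   → row D = row B − 13·row C = (11, −13, 14)   [check: −13·319 + 14·297 = 11]
  22 = 2·11 + 0   → remainder 0, stop. gcd = 11 (last nonzero row D).
So gcd(319, 297) = 11, with Bézout identity −13·319 + 14·297 = 11. Containment (⊇): the Bézout identity exhibits 11 as an element of (319, 297), giving (11) ⊆ (319, 297). Containment (⊆): since 11 | 319 and 11 | 297 (319 = 11·29, 297 = 11·27), every Z-linear combination of 319 and 297 is divisible by 11, so (319, 297) ⊆ (11). Therefore (319, 297) = (11), d = 11.

Final answer: (319, 297) = (11); d = 11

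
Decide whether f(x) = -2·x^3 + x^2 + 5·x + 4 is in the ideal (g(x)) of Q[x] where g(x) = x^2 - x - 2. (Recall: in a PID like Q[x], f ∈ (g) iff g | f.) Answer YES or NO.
In Q[x] the ideal (g) consists of all multiples of g, so f ∈ (g) iff g | f, i.e. iff the remainder of f on division by g is 0. Divide f by g (g is monic, so eliminate the leading term of the running remainder at each step):
  leading term -2·x^3: subtract (-2·x)·g(x) = -2·x^3 + 2·x^2 + 4·x, leaving -x^2 + x + 4
  leading term -x^2: subtract (-1)·g(x) = -x^2 + x + 2, leaving 2
The remainder r(x) = 2 ≠ 0 (and deg r < deg g), so g ∤ f, i.e. f ∉ (g).

Final answer: NO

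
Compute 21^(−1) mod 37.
Apply the extended Euclidean algorithm to (37, 21), tracking rows (r, s, t) with s·37 + t·21 = r. Each division r_prev = q·r_cur + r_new produces the new row as (previous row) − q·(current row):
  row A: (37, 1, 0)   [1·37 + 0·21 = 37]
  row B: (21, 0, 1)   [0·37 + 1·21 = 21]
  37 = 1·21 + 16   → row C = row A − 1·row B = (16, 1, −1)   [check: 1·37 − 1·21 = 16]
  21 = 1·16 + 5   → row D = row B − 1·row C = (5, −1, 2)   [check: −1·37 + 2·21 = 5]
  16 = 3·5 + 1   → row E = row C − 3·row D = (1, 4, −7)   [check: 4·37 − 7·21 = 1]
  5 = 5·1 + 0   → remainder 0, stop. gcd = 1 (last nonzero row E).
The gcd is 1, so 21 is invertible mod 37. The last nonzero row gives 4·37 − 7·21 = 1, so t = −7. So 21^(−1) ≡ −7 ≡ 30 (mod 37). Verify: 21 · 30 = 630 ≡ 1 (mod 37). ✓

Final answer: 21^(−1) ≡ 30 (mod 37)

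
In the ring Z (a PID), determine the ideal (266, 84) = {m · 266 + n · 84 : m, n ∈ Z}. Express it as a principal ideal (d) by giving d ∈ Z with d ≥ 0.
(266, 84) = (14); d = 14

In the PID Z, (a, b) is generated by gcd(a, b). Compute gcd(266, 84) with the extended Euclidean algorithm, tracking rows (r, s, t) with s·266 + t·84 = r:
  row A: (266, 1, 0)   [1·266 + 0·84 = 266]
  row B: (84, 0, 1)   [0·266 + 1·84 = 84]
  266 = 3·84 + 14   → row C = row A − 3·row B = (14, 1, −3)   [check: 1·266 − 3·84 = 14]
  84 = 6·14 + 0   → remainder 0, stop. gcd = 14 (last nonzero row C).
So gcd(266, 84) = 14, with Bézout identity 1·266 − 3·84 = 14. Containment (⊇): the Bézout identity exhibits 14 as an element of (266, 84), giving (14) ⊆ (266, 84). Containment (⊆): since 14 | 266 and 14 | 84 (266 = 14·19, 84 = 14·6), every Z-linear combination of 266 and 84 is divisible by 14, so (266, 84) ⊆ (14). Therefore (266, 84) = (14), d = 14.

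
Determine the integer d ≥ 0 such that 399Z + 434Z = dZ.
(399, 434) = (7); d = 7

In the PID Z, (a, b) is generated by gcd(a, b). Compute gcd(434, 399) with the extended Euclidean algorithm, tracking rows (r, s, t) with s·434 + t·399 = r:
  row A: (434, 1, 0)   [1·434 + 0·399 = 434]
  row B: (399, 0, 1)   [0·434 + 1·399 = 399]
  434 = 1·399 + 35   → row C = row A − 1·row B = (35, 1, −1)   [check: 1·434 − 1·399 = 35]
  399 = 11·35 + 14   → row D = row B − 11·row C = (14, −11, 12)   [check: −11·434 + 12·399 = 14]
  35 = 2·14 + 7   → row E = row C − 2·row D = (7, 23, −25)   [check: 23·434 − 25·399 = 7]
  14 = 2·7 + 0   → remainder 0, stop. gcd = 7 (last nonzero row E).
So gcd(399, 434) = 7, with Bézout identity 23·434 − 25·399 = 7. Containment (⊇): the Bézout identity exhibits 7 as an element of (399, 434), giving (7) ⊆ (399, 434). Containment (⊆): since 7 | 399 and 7 | 434 (399 = 7·57, 434 = 7·62), every Z-linear combination of 399 and 434 is divisible by 7, so (399, 434) ⊆ (7). Therefore (399, 434) = (7), d = 7.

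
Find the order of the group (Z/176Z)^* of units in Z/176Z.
|(Z/176Z)^*| = 80

(Z/176Z)^* consists of the classes a with gcd(a, 176) = 1, so its order is φ(176). φ is multiplicative, with φ(p^e) = p^e − p^(e−1). Factorise 176 = 2^4 · 11. Then
  φ(176) = (2^4 − 2^3) · (11 − 1) = 8 · 10 = 80.
Thus |(Z/176Z)^*| = 80.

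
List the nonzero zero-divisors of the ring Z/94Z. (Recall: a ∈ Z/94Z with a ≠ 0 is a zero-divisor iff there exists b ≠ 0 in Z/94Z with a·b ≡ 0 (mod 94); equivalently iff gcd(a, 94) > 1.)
nonzero zero-divisors of Z/94Z = {2, 4, 6, 8, 10, 12, 14, 16, 18, 20, 22, 24, 26, 28, 30, 32, 34, 36, 38, 40, 42, 44, 46, 47, 48, 50, 52, 54, 56, 58, 60, 62, 64, 66, 68, 70, 72, 74, 76, 78, 80, 82, 84, 86, 88, 90, 92}

An element a ∈ Z/94Z (with a ≠ 0) is a zero-divisor iff gcd(a, 94) > 1 (because a is a unit precisely when gcd(a, n) = 1, and in Z/nZ every nonzero, non-unit element is a zero-divisor). Scan a = 1, ..., 93 and keep those with gcd(a, 94) > 1:
  gcd(2, 94) = 2, gcd(4, 94) = 2, gcd(6, 94) = 2, gcd(8, 94) = 2, gcd(10, 94) = 2, gcd(12, 94) = 2, gcd(14, 94) = 2, gcd(16, 94) = 2, gcd(18, 94) = 2, gcd(20, 94) = 2, gcd(22, 94) = 2, gcd(24, 94) = 2, gcd(26, 94) = 2, gcd(28, 94) = 2, gcd(30, 94) = 2, gcd(32, 94) = 2, gcd(34, 94) = 2, gcd(36, 94) = 2, gcd(38, 94) = 2, gcd(40, 94) = 2, gcd(42, 94) = 2, gcd(44, 94) = 2, gcd(46, 94) = 2, gcd(47, 94) = 47, gcd(48, 94) = 2, gcd(50, 94) = 2, gcd(52, 94) = 2, gcd(54, 94) = 2, gcd(56, 94) = 2, gcd(58, 94) = 2, gcd(60, 94) = 2, gcd(62, 94) = 2, gcd(64, 94) = 2, gcd(66, 94) = 2, gcd(68, 94) = 2, gcd(70, 94) = 2, gcd(72, 94) = 2, gcd(74, 94) = 2, gcd(76, 94) = 2, gcd(78, 94) = 2, gcd(80, 94) = 2, gcd(82, 94) = 2, gcd(84, 94) = 2, gcd(86, 94) = 2, gcd(88, 94) = 2, gcd(90, 94) = 2, gcd(92, 94) = 2.
All other a ∈ {1, ..., 93} have gcd(a, 94) = 1 and are units. So the nonzero zero-divisors are exactly the 47 values of a appearing in this scan.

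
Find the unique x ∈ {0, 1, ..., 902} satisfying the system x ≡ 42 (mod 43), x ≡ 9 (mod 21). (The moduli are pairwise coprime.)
The moduli 43, 21 are pairwise coprime, so by the CRT there is a unique solution mod 43·21 = 903.
Solve by successive substitution. Start with x ≡ 42 (mod 43).
  Combine with x ≡ 9 (mod 21): write x = 42 + 43·t and require 42 + 43·t ≡ 9 (mod 21), i.e. 43·t ≡ 9 − 42 ≡ 9 (mod 21). Since 43^(−1) ≡ 1 (mod 21) (43 ≡ 1 (mod 21)), t ≡ 1·9 ≡ 9 (mod 21). So x ≡ 42 + 43·9 = 429 (mod 903).
Unique solution in [0, 903): x = 429.

Final answer: x ≡ 429 (mod 903); the representative in [0, 903) is 429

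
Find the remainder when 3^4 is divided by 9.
Use repeated squaring. Binary(4) = 100. Walk through the bits of the exponent 4 left-to-right: at each bit after the leading one, square the running value, then multiply by 3 if the bit is 1 (always reducing mod 9):
  bit 1 = 1 (leading): start with 3.
  bit 2 = 0: square 3^2 = 9 ≡ 0 (mod 9).
  bit 3 = 0: square 0^2 = 0 (mod 9).
Final value: 3^4 ≡ 0 (mod 9).

Final answer: 0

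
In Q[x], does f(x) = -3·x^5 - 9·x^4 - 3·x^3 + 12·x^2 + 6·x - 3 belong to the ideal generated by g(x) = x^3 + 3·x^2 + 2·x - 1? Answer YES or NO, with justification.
YES

In Q[x] the ideal (g) consists of all multiples of g, so f ∈ (g) iff g | f, i.e. iff the remainder of f on division by g is 0. Divide f by g (g is monic, so eliminate the leading term of the running remainder at each step):
  leading term -3·x^5: subtract (-3·x^2)·g(x) = -3·x^5 - 9·x^4 - 6·x^3 + 3·x^2, leaving 3·x^3 + 9·x^2 + 6·x - 3
  leading term 3·x^3: subtract (3)·g(x) = 3·x^3 + 9·x^2 + 6·x - 3, leaving 0
The remainder is 0, so f(x) = g(x) · h(x) with h(x) = 3 - 3·x^2. Hence g | f, i.e. f ∈ (g).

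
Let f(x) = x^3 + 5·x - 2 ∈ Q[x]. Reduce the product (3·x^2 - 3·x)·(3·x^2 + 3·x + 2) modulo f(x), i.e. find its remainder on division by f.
First multiply in Q[x] without reducing: a · b = 9·x^4 - 3·x^2 - 6·x. Now divide by f(x) = x^3 + 5·x - 2, eliminating the leading term at each step:
  leading term 9·x^4: subtract (9·x)·f(x) = 9·x^4 + 45·x^2 - 18·x, leaving -48·x^2 + 12·x
The degree is now < 3, so this is the remainder. Hence a · b ≡ -48·x^2 + 12·x in Q[x]/(f).

Final answer: a · b ≡ -48·x^2 + 12·x (mod f(x))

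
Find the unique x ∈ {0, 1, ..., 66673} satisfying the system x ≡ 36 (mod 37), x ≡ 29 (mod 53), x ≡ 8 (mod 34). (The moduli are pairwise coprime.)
The moduli 37, 53, 34 are pairwise coprime, so by the CRT there is a unique solution mod 37·53·34 = 66674.
Solve by successive substitution. Start with x ≡ 36 (mod 37).
  Combine with x ≡ 29 (mod 53): write x = 36 + 37·t and require 36 + 37·t ≡ 29 (mod 53), i.e. 37·t ≡ 29 − 36 ≡ 46 (mod 53). Since 37^(−1) ≡ 43 (mod 53), t ≡ 43·46 ≡ 17 (mod 53). So x ≡ 36 + 37·17 = 665 (mod 1961).
  Combine with x ≡ 8 (mod 34): write x = 665 + 1961·t and require 665 + 1961·t ≡ 8 (mod 34), i.e. 1961·t ≡ 8 − 665 ≡ 23 (mod 34). Since 1961^(−1) ≡ 3 (mod 34) (1961 ≡ 23 (mod 34)), t ≡ 3·23 ≡ 1 (mod 34). So x ≡ 665 + 1961·1 = 2626 (mod 66674).
Unique solution in [0, 66674): x = 2626.

Final answer: x ≡ 2626 (mod 66674); the representative in [0, 66674) is 2626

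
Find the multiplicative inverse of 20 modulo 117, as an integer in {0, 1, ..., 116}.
Apply the extended Euclidean algorithm to (117, 20), tracking rows (r, s, t) with s·117 + t·20 = r. Each division r_prev = q·r_cur + r_new produces the new row as (previous row) − q·(current row):
  row A: (117, 1, 0)   [1·117 + 0·20 = 117]
  row B: (20, 0, 1)   [0·117 + 1·20 = 20]
  117 = 5·20 + 17   → row C = row A − 5·row B = (17, 1, −5)   [check: 1·117 − 5·20 = 17]
  20 = 1·17 + 3   → row D = row B − 1·row C = (3, −1, 6)   [check: −1·117 + 6·20 = 3]
  17 = 5·3 + 2   → row E = row C − 5·row D = (2, 6, −35)   [check: 6·117 − 35·20 = 2]
  3 = 1·2 + 1   → row F = row D − 1·row E = (1, −7, 41)   [check: −7·117 + 41·20 = 1]
  2 = 2·1 + 0   → remainder 0, stop. gcd = 1 (last nonzero row F).
The gcd is 1, so 20 is invertible mod 117. The last nonzero row gives −7·117 + 41·20 = 1, so t = 41. So 20^(−1) ≡ 41 (mod 117). Verify: 20 · 41 = 820 ≡ 1 (mod 117). ✓

Final answer: 20^(−1) ≡ 41 (mod 117)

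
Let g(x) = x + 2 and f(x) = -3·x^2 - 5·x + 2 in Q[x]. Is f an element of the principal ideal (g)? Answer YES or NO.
YES

In Q[x] the ideal (g) consists of all multiples of g, so f ∈ (g) iff g | f, i.e. iff the remainder of f on division by g is 0. Divide f by g (g is monic, so eliminate the leading term of the running remainder at each step):
  leading term -3·x^2: subtract (-3·x)·g(x) = -3·x^2 - 6·x, leaving x + 2
  leading term x: subtract (1)·g(x) = x + 2, leaving 0
The remainder is 0, so f(x) = g(x) · h(x) with h(x) = 1 - 3·x. Hence g | f, i.e. f ∈ (g).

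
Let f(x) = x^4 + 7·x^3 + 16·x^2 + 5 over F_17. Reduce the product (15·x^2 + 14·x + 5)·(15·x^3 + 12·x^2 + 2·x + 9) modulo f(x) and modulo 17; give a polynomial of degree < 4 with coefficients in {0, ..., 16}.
Multiply as integer polynomials: a · b = 225·x^5 + 390·x^4 + 273·x^3 + 223·x^2 + 136·x + 45. Reducing coefficients mod 17: a · b ≡ 4·x^5 + 16·x^4 + x^3 + 2·x^2 + 11. Now divide by f(x) = x^4 + 7·x^3 + 16·x^2 + 5 in F_17[x], eliminating the leading term at each step:
  leading term 4·x^5: subtract (4·x)·f(x) = 4·x^5 + 11·x^4 + 13·x^3 + 3·x, leaving 5·x^4 + 5·x^3 + 2·x^2 + 14·x + 11 (coefficients mod 17)
  leading term 5·x^4: subtract (5)·f(x) = 5·x^4 + x^3 + 12·x^2 + 8, leaving 4·x^3 + 7·x^2 + 14·x + 3 (coefficients mod 17)
The degree is now < 4, so this is the remainder. Hence a · b ≡ 4·x^3 + 7·x^2 + 14·x + 3 in F_17[x]/(f).

Final answer: a · b ≡ 4·x^3 + 7·x^2 + 14·x + 3 (mod f(x))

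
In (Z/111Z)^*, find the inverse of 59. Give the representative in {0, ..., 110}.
Apply the extended Euclidean algorithm to (111, 59), tracking rows (r, s, t) with s·111 + t·59 = r. Each division r_prev = q·r_cur + r_new produces the new row as (previous row) − q·(current row):
  row A: (111, 1, 0)   [1·111 + 0·59 = 111]
  row B: (59, 0, 1)   [0·111 + 1·59 = 59]
  111 = 1·59 + 52   → row C = row A − 1·row B = (52, 1, −1)   [check: 1·111 − 1·59 = 52]
  59 = 1·52 + 7   → row D = row B − 1·row C = (7, −1, 2)   [check: −1·111 + 2·59 = 7]
  52 = 7·7 + 3   → row E = row C − 7·row D = (3, 8, −15)   [check: 8·111 − 15·59 = 3]
  7 = 2·3 + 1   → row F = row D − 2·row E = (1, −17, 32)   [check: −17·111 + 32·59 = 1]
  3 = 3·1 + 0   → remainder 0, stop. gcd = 1 (last nonzero row F).
The gcd is 1, so 59 is invertible mod 111. The last nonzero row gives −17·111 + 32·59 = 1, so t = 32. So 59^(−1) ≡ 32 (mod 111). Verify: 59 · 32 = 1888 ≡ 1 (mod 111). ✓

Final answer: 59^(−1) ≡ 32 (mod 111)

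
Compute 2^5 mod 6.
2

Use repeated squaring. Binary(5) = 101. Walk through the bits of the exponent 5 left-to-right: at each bit after the leading one, square the running value, then multiply by 2 if the bit is 1 (always reducing mod 6):
  bit 1 = 1 (leading): start with 2.
  bit 2 = 0: square 2^2 = 4 (mod 6).
  bit 3 = 1: square 4^2 = 16 ≡ 4; bit is 1, so multiply 4·2 = 8 ≡ 2 (mod 6).
Final value: 2^5 ≡ 2 (mod 6).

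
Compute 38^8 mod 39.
Use repeated squaring. Binary(8) = 1000. Walk through the bits of the exponent 8 left-to-right: at each bit after the leading one, square the running value, then multiply by 38 if the bit is 1 (always reducing mod 39):
  bit 1 = 1 (leading): start with 38.
  bit 2 = 0: square 38^2 = 1444 ≡ 1 (mod 39).
  bit 3 = 0: square 1^2 = 1 (mod 39).
  bit 4 = 0: square 1^2 = 1 (mod 39).
Final value: 38^8 ≡ 1 (mod 39).

Final answer: 1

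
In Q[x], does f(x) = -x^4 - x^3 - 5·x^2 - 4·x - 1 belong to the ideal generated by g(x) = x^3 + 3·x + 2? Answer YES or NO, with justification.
NO

In Q[x] the ideal (g) consists of all multiples of g, so f ∈ (g) iff g | f, i.e. iff the remainder of f on division by g is 0. Divide f by g (g is monic, so eliminate the leading term of the running remainder at each step):
  leading term -x^4: subtract (-x)·g(x) = -x^4 - 3·x^2 - 2·x, leaving -x^3 - 2·x^2 - 2·x - 1
  leading term -x^3: subtract (-1)·g(x) = -x^3 - 3·x - 2, leaving -2·x^2 + x + 1
The remainder r(x) = -2·x^2 + x + 1 ≠ 0 (and deg r < deg g), so g ∤ f, i.e. f ∉ (g).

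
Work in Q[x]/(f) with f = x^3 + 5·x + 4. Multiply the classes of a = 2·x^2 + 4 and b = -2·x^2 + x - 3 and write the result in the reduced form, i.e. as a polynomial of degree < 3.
a · b ≡ 6·x^2 + 10·x - 20 (mod f(x))

First multiply in Q[x] without reducing: a · b = -4·x^4 + 2·x^3 - 14·x^2 + 4·x - 12. Now divide by f(x) = x^3 + 5·x + 4, eliminating the leading term at each step:
  leading term -4·x^4: subtract (-4·x)·f(x) = -4·x^4 - 20·x^2 - 16·x, leaving 2·x^3 + 6·x^2 + 20·x - 12
  leading term 2·x^3: subtract (2)·f(x) = 2·x^3 + 10·x + 8, leaving 6·x^2 + 10·x - 20
The degree is now < 3, so this is the remainder. Hence a · b ≡ 6·x^2 + 10·x - 20 in Q[x]/(f).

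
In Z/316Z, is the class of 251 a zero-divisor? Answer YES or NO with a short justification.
gcd(251, 316) = 1, so 251 is a unit in Z/316Z (it has a multiplicative inverse). A unit cannot be a zero-divisor: if 251·b ≡ 0 then multiplying both sides by 251^(−1) gives b ≡ 0. So 251 is not a zero-divisor.

Final answer: NO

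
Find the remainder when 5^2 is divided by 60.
25

Use repeated squaring. Binary(2) = 10. Walk through the bits of the exponent 2 left-to-right: at each bit after the leading one, square the running value, then multiply by 5 if the bit is 1 (always reducing mod 60):
  bit 1 = 1 (leading): start with 5.
  bit 2 = 0: square 5^2 = 25 (mod 60).
Final value: 5^2 ≡ 25 (mod 60).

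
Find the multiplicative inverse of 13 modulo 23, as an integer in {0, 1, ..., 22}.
13^(−1) ≡ 16 (mod 23)

Apply the extended Euclidean algorithm to (23, 13), tracking rows (r, s, t) with s·23 + t·13 = r. Each division r_prev = q·r_cur + r_new produces the new row as (previous row) − q·(current row):
  row A: (23, 1, 0)   [1·23 + 0·13 = 23]
  row B: (13, 0, 1)   [0·23 + 1·13 = 13]
  23 = 1·13 + 10   → row C = row A − 1·row B = (10, 1, −1)   [check: 1·23 − 1·13 = 10]
  13 = 1·10 + 3   → row D = row B − 1·row C = (3, −1, 2)   [check: −1·23 + 2·13 = 3]
  10 = 3·3 + 1   → row E = row C − 3·row D = (1, 4, −7)   [check: 4·23 − 7·13 = 1]
  3 = 3·1 + 0   → remainder 0, stop. gcd = 1 (last nonzero row E).
The gcd is 1, so 13 is invertible mod 23. The last nonzero row gives 4·23 − 7·13 = 1, so t = −7. So 13^(−1) ≡ −7 ≡ 16 (mod 23). Verify: 13 · 16 = 208 ≡ 1 (mod 23). ✓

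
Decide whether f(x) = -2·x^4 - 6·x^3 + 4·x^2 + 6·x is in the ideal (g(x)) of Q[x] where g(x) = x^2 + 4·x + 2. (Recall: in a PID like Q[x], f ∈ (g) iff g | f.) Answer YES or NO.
In Q[x] the ideal (g) consists of all multiples of g, so f ∈ (g) iff g | f, i.e. iff the remainder of f on division by g is 0. Divide f by g (g is monic, so eliminate the leading term of the running remainder at each step):
  leading term -2·x^4: subtract (-2·x^2)·g(x) = -2·x^4 - 8·x^3 - 4·x^2, leaving 2·x^3 + 8·x^2 + 6·x
  leading term 2·x^3: subtract (2·x)·g(x) = 2·x^3 + 8·x^2 + 4·x, leaving 2·x
The remainder r(x) = 2·x ≠ 0 (and deg r < deg g), so g ∤ f, i.e. f ∉ (g).

Final answer: NO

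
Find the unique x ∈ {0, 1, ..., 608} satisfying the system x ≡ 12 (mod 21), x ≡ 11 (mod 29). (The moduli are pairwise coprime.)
x ≡ 243 (mod 609); the representative in [0, 609) is 243

The moduli 21, 29 are pairwise coprime, so by the CRT there is a unique solution mod 21·29 = 609.
Solve by successive substitution. Start with x ≡ 12 (mod 21).
  Combine with x ≡ 11 (mod 29): write x = 12 + 21·t and require 12 + 21·t ≡ 11 (mod 29), i.e. 21·t ≡ 11 − 12 ≡ 28 (mod 29). Since 21^(−1) ≡ 18 (mod 29), t ≡ 18·28 ≡ 11 (mod 29). So x ≡ 12 + 21·11 = 243 (mod 609).
Unique solution in [0, 609): x = 243.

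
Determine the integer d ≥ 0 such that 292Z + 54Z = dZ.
In the PID Z, (a, b) is generated by gcd(a, b). Compute gcd(292, 54) with the extended Euclidean algorithm, tracking rows (r, s, t) with s·292 + t·54 = r:
  row A: (292, 1, 0)   [1·292 + 0·54 = 292]
  row B: (54, 0, 1)   [0·292 + 1·54 = 54]
  292 = 5·54 + 22   → row C = row A − 5·row B = (22, 1, −5)   [check: 1·292 − 5·54 = 22]
  54 = 2·22 + 10   → row D = row B − 2·row C = (10, −2, 11)   [check: −2·292 + 11·54 = 10]
  22 = 2·10 + 2   → row E = row C − 2·row D = (2, 5, −27)   [check: 5·292 − 27·54 = 2]
  10 = 5·2 + 0   → remainder 0, stop. gcd = 2 (last nonzero row E).
So gcd(292, 54) = 2, with Bézout identity 5·292 − 27·54 = 2. Containment (⊇): the Bézout identity exhibits 2 as an element of (292, 54), giving (2) ⊆ (292, 54). Containment (⊆): since 2 | 292 and 2 | 54 (292 = 2·146, 54 = 2·27), every Z-linear combination of 292 and 54 is divisible by 2, so (292, 54) ⊆ (2). Therefore (292, 54) = (2), d = 2.

Final answer: (292, 54) = (2); d = 2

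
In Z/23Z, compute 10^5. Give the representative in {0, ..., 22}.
Use repeated squaring. Binary(5) = 101. Walk through the bits of the exponent 5 left-to-right: at each bit after the leading one, square the running value, then multiply by 10 if the bit is 1 (always reducing mod 23):
  bit 1 = 1 (leading): start with 10.
  bit 2 = 0: square 10^2 = 100 ≡ 8 (mod 23).
  bit 3 = 1: square 8^2 = 64 ≡ 18; bit is 1, so multiply 18·10 = 180 ≡ 19 (mod 23).
Final value: 10^5 ≡ 19 (mod 23).

Final answer: 19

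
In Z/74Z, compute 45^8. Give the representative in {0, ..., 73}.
47

Use repeated squaring. Binary(8) = 1000. Walk through the bits of the exponent 8 left-to-right: at each bit after the leading one, square the running value, then multiply by 45 if the bit is 1 (always reducing mod 74):
  bit 1 = 1 (leading): start with 45.
  bit 2 = 0: square 45^2 = 2025 ≡ 27 (mod 74).
  bit 3 = 0: square 27^2 = 729 ≡ 63 (mod 74).
  bit 4 = 0: square 63^2 = 3969 ≡ 47 (mod 74).
Final value: 45^8 ≡ 47 (mod 74).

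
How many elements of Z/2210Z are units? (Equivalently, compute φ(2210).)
Z/2210Z has φ(2210) = 768 units

An element a ∈ Z/2210Z is a unit iff gcd(a, 2210) = 1, so the number of units is φ(2210). φ is multiplicative, with φ(p^e) = p^e − p^(e−1). Factorise 2210 = 2 · 5 · 13 · 17. Then
  φ(2210) = (2 − 1) · (5 − 1) · (13 − 1) · (17 − 1) = 1 · 4 · 12 · 16 = 768.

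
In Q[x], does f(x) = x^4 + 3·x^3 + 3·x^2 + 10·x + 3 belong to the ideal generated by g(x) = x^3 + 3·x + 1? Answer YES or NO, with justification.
YES

In Q[x] the ideal (g) consists of all multiples of g, so f ∈ (g) iff g | f, i.e. iff the remainder of f on division by g is 0. Divide f by g (g is monic, so eliminate the leading term of the running remainder at each step):
  leading term x^4: subtract (x)·g(x) = x^4 + 3·x^2 + x, leaving 3·x^3 + 9·x + 3
  leading term 3·x^3: subtract (3)·g(x) = 3·x^3 + 9·x + 3, leaving 0
The remainder is 0, so f(x) = g(x) · h(x) with h(x) = x + 3. Hence g | f, i.e. f ∈ (g).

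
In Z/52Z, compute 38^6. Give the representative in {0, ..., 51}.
40

Use repeated squaring. Binary(6) = 110. Walk through the bits of the exponent 6 left-to-right: at each bit after the leading one, square the running value, then multiply by 38 if the bit is 1 (always reducing mod 52):
  bit 1 = 1 (leading): start with 38.
  bit 2 = 1: square 38^2 = 1444 ≡ 40; bit is 1, so multiply 40·38 = 1520 ≡ 12 (mod 52).
  bit 3 = 0: square 12^2 = 144 ≡ 40 (mod 52).
Final value: 38^6 ≡ 40 (mod 52).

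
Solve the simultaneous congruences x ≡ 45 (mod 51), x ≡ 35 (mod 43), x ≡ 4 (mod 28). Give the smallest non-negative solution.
x ≡ 49872 (mod 61404); the representative in [0, 61404) is 49872

The moduli 51, 43, 28 are pairwise coprime, so by the CRT there is a unique solution mod 51·43·28 = 61404.
Solve by successive substitution. Start with x ≡ 45 (mod 51).
  Combine with x ≡ 35 (mod 43): write x = 45 + 51·t and require 45 + 51·t ≡ 35 (mod 43), i.e. 51·t ≡ 35 − 45 ≡ 33 (mod 43). Since 51^(−1) ≡ 27 (mod 43) (51 ≡ 8 (mod 43)), t ≡ 27·33 ≡ 31 (mod 43). So x ≡ 45 + 51·31 = 1626 (mod 2193).
  Combine with x ≡ 4 (mod 28): write x = 1626 + 2193·t and require 1626 + 2193·t ≡ 4 (mod 28), i.e. 2193·t ≡ 4 − 1626 ≡ 2 (mod 28). Since 2193^(−1) ≡ 25 (mod 28) (2193 ≡ 9 (mod 28)), t ≡ 25·2 ≡ 22 (mod 28). So x ≡ 1626 + 2193·22 = 49872 (mod 61404).
Unique solution in [0, 61404): x = 49872.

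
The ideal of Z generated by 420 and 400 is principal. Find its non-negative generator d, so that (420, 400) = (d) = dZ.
In the PID Z, (a, b) is generated by gcd(a, b). Compute gcd(420, 400) with the extended Euclidean algorithm, tracking rows (r, s, t) with s·420 + t·400 = r:
  row A: (420, 1, 0)   [1·420 + 0·400 = 420]
  row B: (400, 0, 1)   [0·420 + 1·400 = 400]
  420 = 1·400 + 20   → row C = row A − 1·row B = (20, 1, −1)   [check: 1·420 − 1·400 = 20]
  400 = 20·20 + 0   → remainder 0, stop. gcd = 20 (last nonzero row C).
So gcd(420, 400) = 20, with Bézout identity 1·420 − 1·400 = 20. Containment (⊇): the Bézout identity exhibits 20 as an element of (420, 400), giving (20) ⊆ (420, 400). Containment (⊆): since 20 | 420 and 20 | 400 (420 = 20·21, 400 = 20·20), every Z-linear combination of 420 and 400 is divisible by 20, so (420, 400) ⊆ (20). Therefore (420, 400) = (20), d = 20.

Final answer: (420, 400) = (20); d = 20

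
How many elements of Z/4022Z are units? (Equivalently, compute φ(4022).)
Z/4022Z has φ(4022) = 2010 units

An element a ∈ Z/4022Z is a unit iff gcd(a, 4022) = 1, so the number of units is φ(4022). φ is multiplicative, with φ(p^e) = p^e − p^(e−1). Factorise 4022 = 2 · 2011. Then
  φ(4022) = (2 − 1) · (2011 − 1) = 1 · 2010 = 2010.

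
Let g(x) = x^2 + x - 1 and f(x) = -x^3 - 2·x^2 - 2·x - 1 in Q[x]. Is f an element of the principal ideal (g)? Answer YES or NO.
NO

In Q[x] the ideal (g) consists of all multiples of g, so f ∈ (g) iff g | f, i.e. iff the remainder of f on division by g is 0. Divide f by g (g is monic, so eliminate the leading term of the running remainder at each step):
  leading term -x^3: subtract (-x)·g(x) = -x^3 - x^2 + x, leaving -x^2 - 3·x - 1
  leading term -x^2: subtract (-1)·g(x) = -x^2 - x + 1, leaving -2·x - 2
The remainder r(x) = -2·x - 2 ≠ 0 (and deg r < deg g), so g ∤ f, i.e. f ∉ (g).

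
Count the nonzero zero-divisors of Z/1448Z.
Z/1448Z has 727 nonzero zero-divisors

In Z/1448Z each nonzero element is either a unit (gcd with 1448 is 1) or a zero-divisor (gcd > 1). The number of units is φ(1448): factorise 1448 = 2^3 · 181, so φ(1448) = (2^3 − 2^2) · (181 − 1) = 4 · 180 = 720. The nonzero elements number 1448 − 1 = 1447. Hence the nonzero zero-divisors number 1447 − 720 = 727.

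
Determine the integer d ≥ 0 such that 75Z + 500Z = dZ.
In the PID Z, (a, b) is generated by gcd(a, b). Compute gcd(500, 75) with the extended Euclidean algorithm, tracking rows (r, s, t) with s·500 + t·75 = r:
  row A: (500, 1, 0)   [1·500 + 0·75 = 500]
  row B: (75, 0, 1)   [0·500 + 1·75 = 75]
  500 = 6·75 + 50   → row C = row A − 6·row B = (50, 1, −6)   [check: 1·500 − 6·75 = 50]
  75 = 1·50 + 25   → row D = row B − 1·row C = (25, −1, 7)   [check: −1·500 + 7·75 = 25]
  50 = 2·25 + 0   → remainder 0, stop. gcd = 25 (last nonzero row D).
So gcd(75, 500) = 25, with Bézout identity −1·500 + 7·75 = 25. Containment (⊇): the Bézout identity exhibits 25 as an element of (75, 500), giving (25) ⊆ (75, 500). Containment (⊆): since 25 | 75 and 25 | 500 (75 = 25·3, 500 = 25·20), every Z-linear combination of 75 and 500 is divisible by 25, so (75, 500) ⊆ (25). Therefore (75, 500) = (25), d = 25.

Final answer: (75, 500) = (25); d = 25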